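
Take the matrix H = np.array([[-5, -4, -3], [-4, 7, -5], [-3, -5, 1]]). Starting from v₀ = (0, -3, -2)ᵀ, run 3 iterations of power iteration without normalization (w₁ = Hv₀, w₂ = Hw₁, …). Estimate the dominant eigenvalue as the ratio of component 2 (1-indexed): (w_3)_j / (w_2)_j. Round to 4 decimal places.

5.7383

w1 = Hv₀ = (18, -11, 13)
w2 = Hw1 = (-85, -214, 14)
w3 = Hw2 = (1239, -1228, 1339)
Ratio at component: -1228 / -214 = 5.7383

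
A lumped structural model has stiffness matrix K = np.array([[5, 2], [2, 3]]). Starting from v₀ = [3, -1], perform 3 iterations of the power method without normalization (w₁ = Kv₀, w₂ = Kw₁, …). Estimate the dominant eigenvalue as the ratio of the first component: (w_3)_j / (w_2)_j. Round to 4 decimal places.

w1 = Kv₀ = (13, 3)
w2 = Kw1 = (71, 35)
w3 = Kw2 = (425, 247)
Ratio at component: 425 / 71 = 5.9859

λ ≈ 5.9859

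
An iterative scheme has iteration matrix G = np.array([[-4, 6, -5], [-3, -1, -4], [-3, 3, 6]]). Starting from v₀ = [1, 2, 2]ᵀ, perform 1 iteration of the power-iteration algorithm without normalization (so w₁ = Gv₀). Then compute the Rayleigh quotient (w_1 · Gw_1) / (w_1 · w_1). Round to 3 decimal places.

w1 = Gv₀ = ((-4)·1 + 6·2 + (-5)·2; (-3)·1 + (-1)·2 + (-4)·2; (-3)·1 + 3·2 + 6·2) = (-2, -13, 15)
Gw1 = (-145, -41, 57)
w1·Gw1 = (-2)·(-145) + (-13)·(-41) + 15·57 = 1678; w1·w1 = (-2)·(-2) + (-13)·(-13) + 15·15 = 398
λ ≈ 1678/398 = 4.216

λ ≈ 4.216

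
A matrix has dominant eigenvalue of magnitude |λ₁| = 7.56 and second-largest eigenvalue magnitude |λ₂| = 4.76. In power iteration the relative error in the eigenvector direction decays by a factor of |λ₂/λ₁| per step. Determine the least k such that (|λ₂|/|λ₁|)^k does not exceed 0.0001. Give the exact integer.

20

|λ₂/λ₁| = 4.76/7.56 = 0.62963
Need k ≥ ln(0.0001) / ln(0.62963) = -9.2103 / -0.4626 ≈ 19.909
Smallest integer k satisfying the bound: 20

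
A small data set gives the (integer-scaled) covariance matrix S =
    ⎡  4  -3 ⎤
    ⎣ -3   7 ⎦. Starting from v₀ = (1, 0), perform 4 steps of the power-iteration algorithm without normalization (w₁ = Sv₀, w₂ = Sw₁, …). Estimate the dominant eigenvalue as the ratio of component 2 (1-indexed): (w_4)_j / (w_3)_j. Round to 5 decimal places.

w1 = Sv₀ = (4·1 + (-3)·0; (-3)·1 + 7·0) = (4, -3)
w2 = Sw1 = (4·4 + (-3)·(-3); (-3)·4 + 7·(-3)) = (25, -33)
w3 = Sw2 = (199, -306)
w4 = Sw3 = (1714, -2739)
Ratio at component: -2739 / -306 = 8.95098

8.95098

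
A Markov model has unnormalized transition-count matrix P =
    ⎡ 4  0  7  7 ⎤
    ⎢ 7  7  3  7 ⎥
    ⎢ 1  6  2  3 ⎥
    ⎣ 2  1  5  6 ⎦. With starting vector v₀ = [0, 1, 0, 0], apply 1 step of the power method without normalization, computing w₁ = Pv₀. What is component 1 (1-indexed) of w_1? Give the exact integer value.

w1 = Pv₀ = (4·0 + 0·1 + 7·0 + 7·0; 7·0 + 7·1 + 3·0 + 7·0; 1·0 + 6·1 + 2·0 + 3·0; 2·0 + 1·1 + 5·0 + 6·0) = (0, 7, 6, 1)
The requested component of w1 is 0.

0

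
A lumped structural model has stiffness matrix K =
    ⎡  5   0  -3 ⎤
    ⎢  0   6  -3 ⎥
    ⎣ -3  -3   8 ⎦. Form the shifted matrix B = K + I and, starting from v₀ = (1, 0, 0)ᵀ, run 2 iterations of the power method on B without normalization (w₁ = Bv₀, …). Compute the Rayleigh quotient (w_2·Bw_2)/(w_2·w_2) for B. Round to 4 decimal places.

μ ≈ 11.0196

B = K + I has rows (6, 0, -3); (0, 7, -3); (-3, -3, 9)
w1 = Bv₀ = (6, 0, -3)
w2 = Bw1 = (45, 9, -45)
Bw2 = (405, 198, -567)
w2·Bw2 = 45522; w2·w2 = 4131; μ ≈ 45522/4131 = 11.0196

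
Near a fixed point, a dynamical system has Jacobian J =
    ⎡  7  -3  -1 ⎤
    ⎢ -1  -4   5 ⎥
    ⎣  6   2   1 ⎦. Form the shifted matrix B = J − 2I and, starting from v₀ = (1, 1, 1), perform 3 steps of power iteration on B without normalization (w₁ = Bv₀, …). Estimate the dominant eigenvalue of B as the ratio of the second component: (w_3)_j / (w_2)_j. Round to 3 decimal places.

μ ≈ -6.630

B = J − 2I has rows (5, -3, -1); (-1, -6, 5); (6, 2, -1)
w1 = Bv₀ = (1, -2, 7)
w2 = Bw1 = (4, 46, -5)
w3 = Bw2 = (-113, -305, 121)
Ratio: -305/46 = -6.630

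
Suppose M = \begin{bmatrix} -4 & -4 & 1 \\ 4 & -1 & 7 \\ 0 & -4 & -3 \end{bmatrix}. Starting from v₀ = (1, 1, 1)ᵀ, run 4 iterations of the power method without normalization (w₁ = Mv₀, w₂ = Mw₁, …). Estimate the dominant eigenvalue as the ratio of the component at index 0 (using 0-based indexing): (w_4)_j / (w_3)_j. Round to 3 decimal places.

-1.795

w1 = Mv₀ = (-7, 10, -7)
w2 = Mw1 = (-19, -87, -19)
w3 = Mw2 = (405, -122, 405)
w4 = Mw3 = (-727, 4577, -727)
Ratio at component: -727 / 405 = -1.795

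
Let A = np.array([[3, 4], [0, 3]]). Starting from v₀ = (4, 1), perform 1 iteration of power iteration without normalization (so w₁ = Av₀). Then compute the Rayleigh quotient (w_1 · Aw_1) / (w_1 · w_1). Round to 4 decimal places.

w1 = Av₀ = (3·4 + 4·1; 0·4 + 3·1) = (16, 3)
Aw1 = (60, 9)
w1·Aw1 = 16·60 + 3·9 = 987; w1·w1 = 16·16 + 3·3 = 265
λ ≈ 987/265 = 3.7245

3.7245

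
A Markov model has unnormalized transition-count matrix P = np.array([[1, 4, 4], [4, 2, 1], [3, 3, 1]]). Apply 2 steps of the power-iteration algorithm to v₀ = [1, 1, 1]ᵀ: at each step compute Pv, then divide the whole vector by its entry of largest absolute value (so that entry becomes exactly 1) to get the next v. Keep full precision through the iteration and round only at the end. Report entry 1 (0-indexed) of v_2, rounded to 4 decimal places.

Pv0 = (9.00000, 7.00000, 7.00000); divide by 9.00000 → v1 = (1.00000, 0.77778, 0.77778)
Pv1 = (7.22222, 6.33333, 6.11111); divide by 7.22222 → v2 = (1.00000, 0.87692, 0.84615)
Requested entry of v2: 57/65 = 0.8769

0.8769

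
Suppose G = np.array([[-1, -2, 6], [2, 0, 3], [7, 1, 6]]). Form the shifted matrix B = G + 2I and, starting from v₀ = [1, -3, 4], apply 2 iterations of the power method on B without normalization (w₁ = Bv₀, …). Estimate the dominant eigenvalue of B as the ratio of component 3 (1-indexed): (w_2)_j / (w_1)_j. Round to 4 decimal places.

14.2500

B = G + 2I has rows (1, -2, 6); (2, 2, 3); (7, 1, 8)
w1 = Bv₀ = (31, 8, 36)
w2 = Bw1 = (231, 186, 513)
Ratio: 513/36 = 14.2500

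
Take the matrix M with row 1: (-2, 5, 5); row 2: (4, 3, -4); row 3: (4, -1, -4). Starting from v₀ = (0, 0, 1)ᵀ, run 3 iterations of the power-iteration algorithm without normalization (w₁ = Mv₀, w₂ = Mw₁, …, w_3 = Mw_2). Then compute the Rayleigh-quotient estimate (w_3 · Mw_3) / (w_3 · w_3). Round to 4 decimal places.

w1 = Mv₀ = ((-2)·0 + 5·0 + 5·1; 4·0 + 3·0 + (-4)·1; 4·0 + (-1)·0 + (-4)·1) = (5, -4, -4)
w2 = Mw1 = ((-2)·5 + 5·(-4) + 5·(-4); 4·5 + 3·(-4) + (-4)·(-4); 4·5 + (-1)·(-4) + (-4)·(-4)) = (-50, 24, 40)
w3 = Mw2 = (420, -288, -384)
Mw3 = (-4200, 2352, 3504)
w3·Mw3 = 420·(-4200) + (-288)·2352 + (-384)·3504 = -3786912; w3·w3 = 420·420 + (-288)·(-288) + (-384)·(-384) = 406800
λ ≈ -3786912/406800 = -9.3090

-9.3090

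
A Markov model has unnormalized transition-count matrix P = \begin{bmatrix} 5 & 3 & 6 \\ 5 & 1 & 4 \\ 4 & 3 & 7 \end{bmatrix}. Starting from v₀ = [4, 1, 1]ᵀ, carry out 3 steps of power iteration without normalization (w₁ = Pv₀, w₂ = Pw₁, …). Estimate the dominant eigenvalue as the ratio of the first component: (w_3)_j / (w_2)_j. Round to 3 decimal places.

w1 = Pv₀ = (5·4 + 3·1 + 6·1; 5·4 + 1·1 + 4·1; 4·4 + 3·1 + 7·1) = (29, 25, 26)
w2 = Pw1 = (5·29 + 3·25 + 6·26; 5·29 + 1·25 + 4·26; 4·29 + 3·25 + 7·26) = (376, 274, 373)
w3 = Pw2 = (4940, 3646, 4937)
Ratio at component: 4940 / 376 = 13.138

13.138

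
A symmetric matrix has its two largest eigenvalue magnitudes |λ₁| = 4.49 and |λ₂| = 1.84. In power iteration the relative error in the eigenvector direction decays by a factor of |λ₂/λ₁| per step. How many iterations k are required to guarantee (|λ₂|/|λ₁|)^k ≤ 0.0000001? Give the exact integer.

|λ₂/λ₁| = 1.84/4.49 = 0.40980
Need k ≥ ln(0.0000001) / ln(0.40980) = -16.1181 / -0.8921 ≈ 18.068
Smallest integer k satisfying the bound: 19

19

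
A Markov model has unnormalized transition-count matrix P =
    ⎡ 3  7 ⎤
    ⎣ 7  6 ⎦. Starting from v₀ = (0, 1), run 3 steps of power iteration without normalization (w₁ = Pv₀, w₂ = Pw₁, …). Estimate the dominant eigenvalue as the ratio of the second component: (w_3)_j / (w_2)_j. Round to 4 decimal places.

λ ≈ 11.1882

w1 = Pv₀ = (3·0 + 7·1; 7·0 + 6·1) = (7, 6)
w2 = Pw1 = (3·7 + 7·6; 7·7 + 6·6) = (63, 85)
w3 = Pw2 = (784, 951)
Ratio at component: 951 / 85 = 11.1882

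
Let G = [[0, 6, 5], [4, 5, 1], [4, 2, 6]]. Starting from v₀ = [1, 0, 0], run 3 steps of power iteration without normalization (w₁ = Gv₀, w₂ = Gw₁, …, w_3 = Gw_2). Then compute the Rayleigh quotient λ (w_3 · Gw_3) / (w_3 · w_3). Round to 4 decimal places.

w1 = Gv₀ = (0, 4, 4)
w2 = Gw1 = (44, 24, 32)
w3 = Gw2 = (304, 328, 416)
Gw3 = (4048, 3272, 4368)
w3·Gw3 = 304·4048 + 328·3272 + 416·4368 = 4120896; w3·w3 = 304·304 + 328·328 + 416·416 = 373056
λ ≈ 4120896/373056 = 11.0463

11.0463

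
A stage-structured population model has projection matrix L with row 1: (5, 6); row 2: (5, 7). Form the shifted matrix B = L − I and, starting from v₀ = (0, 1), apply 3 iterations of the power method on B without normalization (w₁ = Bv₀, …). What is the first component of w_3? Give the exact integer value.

636

B = L − I has rows (4, 6); (5, 6)
w1 = Bv₀ = (6, 6)
w2 = Bw1 = (60, 66)
w3 = Bw2 = (636, 696)
Requested component of w3: 636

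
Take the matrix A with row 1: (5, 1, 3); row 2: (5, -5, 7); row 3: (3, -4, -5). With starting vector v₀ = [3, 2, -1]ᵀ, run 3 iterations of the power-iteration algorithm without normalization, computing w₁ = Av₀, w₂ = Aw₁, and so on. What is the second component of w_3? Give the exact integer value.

-40

w1 = Av₀ = (5·3 + 1·2 + 3·(-1); 5·3 + (-5)·2 + 7·(-1); 3·3 + (-4)·2 + (-5)·(-1)) = (14, -2, 6)
w2 = Aw1 = (5·14 + 1·(-2) + 3·6; 5·14 + (-5)·(-2) + 7·6; 3·14 + (-4)·(-2) + (-5)·6) = (86, 122, 20)
w3 = Aw2 = (612, -40, -330)
The requested component of w3 is -40.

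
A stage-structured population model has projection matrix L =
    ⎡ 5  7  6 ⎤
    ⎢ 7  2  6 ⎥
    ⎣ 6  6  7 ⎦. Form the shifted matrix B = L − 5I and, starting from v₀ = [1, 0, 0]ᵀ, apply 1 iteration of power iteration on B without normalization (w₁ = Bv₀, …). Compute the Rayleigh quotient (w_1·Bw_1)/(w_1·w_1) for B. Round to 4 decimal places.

B = L − 5I has rows (0, 7, 6); (7, -3, 6); (6, 6, 2)
w1 = Bv₀ = (0·1 + 7·0 + 6·0; 7·1 + (-3)·0 + 6·0; 6·1 + 6·0 + 2·0) = (0, 7, 6)
Bw1 = (85, 15, 54)
w1·Bw1 = 429; w1·w1 = 85; μ ≈ 429/85 = 5.0471

5.0471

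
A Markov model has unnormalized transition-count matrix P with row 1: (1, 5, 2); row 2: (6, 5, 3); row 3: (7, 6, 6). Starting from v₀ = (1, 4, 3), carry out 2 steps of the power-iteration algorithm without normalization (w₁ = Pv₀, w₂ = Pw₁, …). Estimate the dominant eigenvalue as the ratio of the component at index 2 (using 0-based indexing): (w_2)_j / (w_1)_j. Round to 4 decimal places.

14.1429

w1 = Pv₀ = (27, 35, 49)
w2 = Pw1 = (300, 484, 693)
Ratio at component: 693 / 49 = 14.1429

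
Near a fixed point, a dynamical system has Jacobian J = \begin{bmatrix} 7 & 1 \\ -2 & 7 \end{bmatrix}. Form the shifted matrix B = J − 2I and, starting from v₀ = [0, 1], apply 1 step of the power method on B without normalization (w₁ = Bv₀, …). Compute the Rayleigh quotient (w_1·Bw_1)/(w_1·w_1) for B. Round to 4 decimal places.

B = J − 2I has rows (5, 1); (-2, 5)
w1 = Bv₀ = (5·0 + 1·1; (-2)·0 + 5·1) = (1, 5)
Bw1 = (10, 23)
w1·Bw1 = 125; w1·w1 = 26; μ ≈ 125/26 = 4.8077

μ ≈ 4.8077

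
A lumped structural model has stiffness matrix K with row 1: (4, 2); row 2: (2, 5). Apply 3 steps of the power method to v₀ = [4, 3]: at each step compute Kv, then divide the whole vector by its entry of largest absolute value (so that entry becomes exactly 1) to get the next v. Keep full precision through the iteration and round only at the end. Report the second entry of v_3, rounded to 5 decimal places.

Kv0 = (22.000000, 23.000000); divide by 23.000000 → v1 = (0.956522, 1.000000)
Kv1 = (5.826087, 6.913043); divide by 6.913043 → v2 = (0.842767, 1.000000)
Kv2 = (5.371069, 6.685535); divide by 6.685535 → v3 = (0.803387, 1.000000)
Requested entry of v3: 1063/1063 = 1.00000

1.00000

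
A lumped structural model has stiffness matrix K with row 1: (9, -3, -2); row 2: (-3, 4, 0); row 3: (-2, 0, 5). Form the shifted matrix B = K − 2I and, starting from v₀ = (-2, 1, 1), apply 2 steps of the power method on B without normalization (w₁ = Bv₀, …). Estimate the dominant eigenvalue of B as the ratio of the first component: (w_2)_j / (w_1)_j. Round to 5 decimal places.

μ ≈ 9.00000

B = K − 2I has rows (7, -3, -2); (-3, 2, 0); (-2, 0, 3)
w1 = Bv₀ = (-19, 8, 7)
w2 = Bw1 = (-171, 73, 59)
Ratio: -171/-19 = 9.00000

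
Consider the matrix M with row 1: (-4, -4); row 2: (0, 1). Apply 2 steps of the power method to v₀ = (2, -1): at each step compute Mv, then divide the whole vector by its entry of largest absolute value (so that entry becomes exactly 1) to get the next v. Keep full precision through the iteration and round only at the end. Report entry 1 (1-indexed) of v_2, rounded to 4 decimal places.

Mv0 = (-4.00000, -1.00000); divide by -4.00000 → v1 = (1.00000, 0.25000)
Mv1 = (-5.00000, 0.25000); divide by -5.00000 → v2 = (1.00000, -0.05000)
Requested entry of v2: 20/20 = 1.0000

1.0000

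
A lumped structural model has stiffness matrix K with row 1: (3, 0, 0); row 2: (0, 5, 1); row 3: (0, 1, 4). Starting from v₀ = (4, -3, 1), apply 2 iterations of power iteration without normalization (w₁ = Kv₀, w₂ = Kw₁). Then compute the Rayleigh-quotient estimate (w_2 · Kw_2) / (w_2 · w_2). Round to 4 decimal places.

λ ≈ 4.7869

w1 = Kv₀ = (12, -14, 1)
w2 = Kw1 = (36, -69, -10)
Kw2 = (108, -355, -109)
w2·Kw2 = 36·108 + (-69)·(-355) + (-10)·(-109) = 29473; w2·w2 = 36·36 + (-69)·(-69) + (-10)·(-10) = 6157
λ ≈ 29473/6157 = 4.7869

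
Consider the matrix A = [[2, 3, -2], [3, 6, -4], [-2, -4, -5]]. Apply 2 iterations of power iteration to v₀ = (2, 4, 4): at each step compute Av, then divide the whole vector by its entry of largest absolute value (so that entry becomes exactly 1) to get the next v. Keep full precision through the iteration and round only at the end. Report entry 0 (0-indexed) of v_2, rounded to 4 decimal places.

0.5149

Av0 = (8.00000, 14.00000, -40.00000); divide by -40.00000 → v1 = (-0.20000, -0.35000, 1.00000)
Av1 = (-3.45000, -6.70000, -3.20000); divide by -6.70000 → v2 = (0.51493, 1.00000, 0.47761)
Requested entry of v2: 138/268 = 0.5149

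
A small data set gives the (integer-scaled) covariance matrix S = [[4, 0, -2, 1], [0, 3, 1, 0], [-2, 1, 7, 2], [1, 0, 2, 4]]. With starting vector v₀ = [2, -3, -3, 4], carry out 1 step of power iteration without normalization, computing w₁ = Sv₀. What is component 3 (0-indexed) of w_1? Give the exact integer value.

12

w1 = Sv₀ = (18, -12, -20, 12)
The requested component of w1 is 12.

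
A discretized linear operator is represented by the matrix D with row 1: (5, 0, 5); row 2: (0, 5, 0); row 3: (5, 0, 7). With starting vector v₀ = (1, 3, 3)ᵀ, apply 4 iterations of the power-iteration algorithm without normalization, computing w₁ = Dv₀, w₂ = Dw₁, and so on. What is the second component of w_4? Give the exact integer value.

w1 = Dv₀ = (5·1 + 0·3 + 5·3; 0·1 + 5·3 + 0·3; 5·1 + 0·3 + 7·3) = (20, 15, 26)
w2 = Dw1 = (5·20 + 0·15 + 5·26; 0·20 + 5·15 + 0·26; 5·20 + 0·15 + 7·26) = (230, 75, 282)
w3 = Dw2 = (2560, 375, 3124)
w4 = Dw3 = (28420, 1875, 34668)
The requested component of w4 is 1875.

1875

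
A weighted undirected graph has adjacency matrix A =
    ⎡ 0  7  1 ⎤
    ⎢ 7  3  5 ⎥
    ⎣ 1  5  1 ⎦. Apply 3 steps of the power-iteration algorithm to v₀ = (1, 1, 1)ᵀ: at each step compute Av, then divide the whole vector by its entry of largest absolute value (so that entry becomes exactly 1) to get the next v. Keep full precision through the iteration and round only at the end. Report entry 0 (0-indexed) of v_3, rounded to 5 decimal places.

0.63459

Av0 = (8.000000, 15.000000, 7.000000); divide by 15.000000 → v1 = (0.533333, 1.000000, 0.466667)
Av1 = (7.466667, 9.066667, 6.000000); divide by 9.066667 → v2 = (0.823529, 1.000000, 0.661765)
Av2 = (7.661765, 12.073529, 6.485294); divide by 12.073529 → v3 = (0.634592, 1.000000, 0.537150)
Requested entry of v3: 1042/1642 = 0.63459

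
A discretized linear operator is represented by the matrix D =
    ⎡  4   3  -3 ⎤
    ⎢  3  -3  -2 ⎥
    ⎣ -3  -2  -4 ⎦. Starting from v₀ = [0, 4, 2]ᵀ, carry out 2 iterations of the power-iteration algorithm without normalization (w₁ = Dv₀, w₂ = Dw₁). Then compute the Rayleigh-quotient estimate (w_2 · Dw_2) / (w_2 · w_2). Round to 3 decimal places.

λ ≈ -4.829

w1 = Dv₀ = (4·0 + 3·4 + (-3)·2; 3·0 + (-3)·4 + (-2)·2; (-3)·0 + (-2)·4 + (-4)·2) = (6, -16, -16)
w2 = Dw1 = (4·6 + 3·(-16) + (-3)·(-16); 3·6 + (-3)·(-16) + (-2)·(-16); (-3)·6 + (-2)·(-16) + (-4)·(-16)) = (24, 98, 78)
Dw2 = (156, -378, -580)
w2·Dw2 = 24·156 + 98·(-378) + 78·(-580) = -78540; w2·w2 = 24·24 + 98·98 + 78·78 = 16264
λ ≈ -78540/16264 = -4.829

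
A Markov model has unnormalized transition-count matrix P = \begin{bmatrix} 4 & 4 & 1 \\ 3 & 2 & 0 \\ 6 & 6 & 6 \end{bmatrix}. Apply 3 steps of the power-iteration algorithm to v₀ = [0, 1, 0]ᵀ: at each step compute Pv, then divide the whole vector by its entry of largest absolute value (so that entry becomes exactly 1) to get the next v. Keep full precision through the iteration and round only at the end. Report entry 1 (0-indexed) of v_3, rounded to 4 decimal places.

0.1723

Pv0 = (4.00000, 2.00000, 6.00000); divide by 6.00000 → v1 = (0.66667, 0.33333, 1.00000)
Pv1 = (5.00000, 2.66667, 12.00000); divide by 12.00000 → v2 = (0.41667, 0.22222, 1.00000)
Pv2 = (3.55556, 1.69444, 9.83333); divide by 9.83333 → v3 = (0.36158, 0.17232, 1.00000)
Requested entry of v3: 122/708 = 0.1723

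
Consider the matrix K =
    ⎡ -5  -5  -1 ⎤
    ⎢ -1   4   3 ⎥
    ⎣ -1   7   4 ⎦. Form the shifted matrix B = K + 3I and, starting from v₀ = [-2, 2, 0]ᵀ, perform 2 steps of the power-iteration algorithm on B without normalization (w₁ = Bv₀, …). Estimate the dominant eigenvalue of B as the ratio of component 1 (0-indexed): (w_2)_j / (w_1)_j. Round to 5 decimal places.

μ ≈ 10.37500

B = K + 3I has rows (-2, -5, -1); (-1, 7, 3); (-1, 7, 7)
w1 = Bv₀ = (-6, 16, 16)
w2 = Bw1 = (-84, 166, 230)
Ratio: 166/16 = 10.37500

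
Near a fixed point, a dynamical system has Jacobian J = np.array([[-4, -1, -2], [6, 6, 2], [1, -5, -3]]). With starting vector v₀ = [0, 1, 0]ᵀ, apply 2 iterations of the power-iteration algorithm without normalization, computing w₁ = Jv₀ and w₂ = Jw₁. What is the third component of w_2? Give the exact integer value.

-16

w1 = Jv₀ = ((-4)·0 + (-1)·1 + (-2)·0; 6·0 + 6·1 + 2·0; 1·0 + (-5)·1 + (-3)·0) = (-1, 6, -5)
w2 = Jw1 = ((-4)·(-1) + (-1)·6 + (-2)·(-5); 6·(-1) + 6·6 + 2·(-5); 1·(-1) + (-5)·6 + (-3)·(-5)) = (8, 20, -16)
The requested component of w2 is -16.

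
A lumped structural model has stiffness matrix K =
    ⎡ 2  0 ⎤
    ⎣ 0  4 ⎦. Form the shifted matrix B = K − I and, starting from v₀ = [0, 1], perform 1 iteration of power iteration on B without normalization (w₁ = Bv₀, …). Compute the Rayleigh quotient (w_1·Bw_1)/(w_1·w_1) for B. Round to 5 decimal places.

B = K − I has rows (1, 0); (0, 3)
w1 = Bv₀ = (0, 3)
Bw1 = (0, 9)
w1·Bw1 = 27; w1·w1 = 9; μ ≈ 27/9 = 3.00000

3.00000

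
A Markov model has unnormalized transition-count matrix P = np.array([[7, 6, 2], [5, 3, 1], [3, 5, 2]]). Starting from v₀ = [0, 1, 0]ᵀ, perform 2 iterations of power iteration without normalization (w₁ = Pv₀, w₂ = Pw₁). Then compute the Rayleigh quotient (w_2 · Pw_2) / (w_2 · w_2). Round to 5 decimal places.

w1 = Pv₀ = (7·0 + 6·1 + 2·0; 5·0 + 3·1 + 1·0; 3·0 + 5·1 + 2·0) = (6, 3, 5)
w2 = Pw1 = (7·6 + 6·3 + 2·5; 5·6 + 3·3 + 1·5; 3·6 + 5·3 + 2·5) = (70, 44, 43)
Pw2 = (840, 525, 516)
w2·Pw2 = 70·840 + 44·525 + 43·516 = 104088; w2·w2 = 70·70 + 44·44 + 43·43 = 8685
λ ≈ 104088/8685 = 11.98480

λ ≈ 11.98480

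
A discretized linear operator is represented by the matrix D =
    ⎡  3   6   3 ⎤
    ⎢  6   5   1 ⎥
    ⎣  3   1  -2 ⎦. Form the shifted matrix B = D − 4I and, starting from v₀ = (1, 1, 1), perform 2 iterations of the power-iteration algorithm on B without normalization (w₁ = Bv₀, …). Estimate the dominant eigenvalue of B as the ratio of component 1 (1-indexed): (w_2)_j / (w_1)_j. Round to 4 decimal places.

4.2500

B = D − 4I has rows (-1, 6, 3); (6, 1, 1); (3, 1, -6)
w1 = Bv₀ = ((-1)·1 + 6·1 + 3·1; 6·1 + 1·1 + 1·1; 3·1 + 1·1 + (-6)·1) = (8, 8, -2)
w2 = Bw1 = ((-1)·8 + 6·8 + 3·(-2); 6·8 + 1·8 + 1·(-2); 3·8 + 1·8 + (-6)·(-2)) = (34, 54, 44)
Ratio: 34/8 = 4.2500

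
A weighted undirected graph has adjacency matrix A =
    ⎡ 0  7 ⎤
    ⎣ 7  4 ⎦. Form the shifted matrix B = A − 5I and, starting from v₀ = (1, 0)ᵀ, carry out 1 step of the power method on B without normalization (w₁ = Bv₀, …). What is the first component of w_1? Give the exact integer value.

-5

B = A − 5I has rows (-5, 7); (7, -1)
w1 = Bv₀ = ((-5)·1 + 7·0; 7·1 + (-1)·0) = (-5, 7)
Requested component of w1: -5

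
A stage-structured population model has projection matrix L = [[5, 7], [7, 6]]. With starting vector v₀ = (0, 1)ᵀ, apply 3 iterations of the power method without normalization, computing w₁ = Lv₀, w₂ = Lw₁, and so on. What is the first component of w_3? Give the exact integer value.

980

w1 = Lv₀ = (5·0 + 7·1; 7·0 + 6·1) = (7, 6)
w2 = Lw1 = (5·7 + 7·6; 7·7 + 6·6) = (77, 85)
w3 = Lw2 = (980, 1049)
The requested component of w3 is 980.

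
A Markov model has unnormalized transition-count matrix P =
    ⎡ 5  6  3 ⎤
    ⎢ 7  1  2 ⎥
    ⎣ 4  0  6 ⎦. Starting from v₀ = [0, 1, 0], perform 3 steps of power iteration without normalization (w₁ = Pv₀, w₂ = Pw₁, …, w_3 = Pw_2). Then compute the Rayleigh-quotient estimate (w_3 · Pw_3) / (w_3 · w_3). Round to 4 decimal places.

w1 = Pv₀ = (5·0 + 6·1 + 3·0; 7·0 + 1·1 + 2·0; 4·0 + 0·1 + 6·0) = (6, 1, 0)
w2 = Pw1 = (5·6 + 6·1 + 3·0; 7·6 + 1·1 + 2·0; 4·6 + 0·1 + 6·0) = (36, 43, 24)
w3 = Pw2 = (510, 343, 288)
Pw3 = (5472, 4489, 3768)
w3·Pw3 = 510·5472 + 343·4489 + 288·3768 = 5415631; w3·w3 = 510·510 + 343·343 + 288·288 = 460693
λ ≈ 5415631/460693 = 11.7554

11.7554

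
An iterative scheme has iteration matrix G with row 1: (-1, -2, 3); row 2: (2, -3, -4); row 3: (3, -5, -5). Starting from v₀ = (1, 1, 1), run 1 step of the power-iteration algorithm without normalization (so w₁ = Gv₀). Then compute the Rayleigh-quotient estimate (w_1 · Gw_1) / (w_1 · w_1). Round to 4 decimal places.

λ ≈ -8.5811

w1 = Gv₀ = ((-1)·1 + (-2)·1 + 3·1; 2·1 + (-3)·1 + (-4)·1; 3·1 + (-5)·1 + (-5)·1) = (0, -5, -7)
Gw1 = (-11, 43, 60)
w1·Gw1 = 0·(-11) + (-5)·43 + (-7)·60 = -635; w1·w1 = 0·0 + (-5)·(-5) + (-7)·(-7) = 74
λ ≈ -635/74 = -8.5811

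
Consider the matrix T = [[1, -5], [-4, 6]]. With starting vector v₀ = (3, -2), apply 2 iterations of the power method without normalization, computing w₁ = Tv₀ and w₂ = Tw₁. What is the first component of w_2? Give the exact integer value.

w1 = Tv₀ = (1·3 + (-5)·(-2); (-4)·3 + 6·(-2)) = (13, -24)
w2 = Tw1 = (1·13 + (-5)·(-24); (-4)·13 + 6·(-24)) = (133, -196)
The requested component of w2 is 133.

133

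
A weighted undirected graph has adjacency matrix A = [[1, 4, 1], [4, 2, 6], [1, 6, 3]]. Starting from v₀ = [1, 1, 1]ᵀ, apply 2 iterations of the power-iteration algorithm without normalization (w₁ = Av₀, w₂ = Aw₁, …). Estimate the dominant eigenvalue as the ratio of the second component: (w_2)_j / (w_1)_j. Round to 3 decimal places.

9.000

w1 = Av₀ = (6, 12, 10)
w2 = Aw1 = (64, 108, 108)
Ratio at component: 108 / 12 = 9.000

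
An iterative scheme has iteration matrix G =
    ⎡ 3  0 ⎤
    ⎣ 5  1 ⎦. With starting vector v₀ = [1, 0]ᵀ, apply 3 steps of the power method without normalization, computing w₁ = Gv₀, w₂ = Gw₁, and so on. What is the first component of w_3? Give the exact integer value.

27

w1 = Gv₀ = (3·1 + 0·0; 5·1 + 1·0) = (3, 5)
w2 = Gw1 = (3·3 + 0·5; 5·3 + 1·5) = (9, 20)
w3 = Gw2 = (27, 65)
The requested component of w3 is 27.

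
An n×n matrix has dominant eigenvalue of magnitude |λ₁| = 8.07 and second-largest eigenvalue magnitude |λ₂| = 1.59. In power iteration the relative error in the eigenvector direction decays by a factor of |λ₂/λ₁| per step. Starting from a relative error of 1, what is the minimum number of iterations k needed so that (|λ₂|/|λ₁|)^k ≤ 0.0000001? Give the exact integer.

|λ₂/λ₁| = 1.59/8.07 = 0.19703
Need k ≥ ln(0.0000001) / ln(0.19703) = -16.1181 / -1.6244 ≈ 9.922
Smallest integer k satisfying the bound: 10

10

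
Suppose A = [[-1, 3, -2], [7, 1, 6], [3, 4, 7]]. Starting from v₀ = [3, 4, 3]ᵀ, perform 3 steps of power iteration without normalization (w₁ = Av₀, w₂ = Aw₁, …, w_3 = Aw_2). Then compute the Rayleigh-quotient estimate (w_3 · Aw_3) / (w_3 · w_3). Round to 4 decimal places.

w1 = Av₀ = ((-1)·3 + 3·4 + (-2)·3; 7·3 + 1·4 + 6·3; 3·3 + 4·4 + 7·3) = (3, 43, 46)
w2 = Aw1 = ((-1)·3 + 3·43 + (-2)·46; 7·3 + 1·43 + 6·46; 3·3 + 4·43 + 7·46) = (34, 340, 503)
w3 = Aw2 = (-20, 3596, 4983)
Aw3 = (842, 33354, 49205)
w3·Aw3 = (-20)·842 + 3596·33354 + 4983·49205 = 365112659; w3·w3 = (-20)·(-20) + 3596·3596 + 4983·4983 = 37761905
λ ≈ 365112659/37761905 = 9.6688

λ ≈ 9.6688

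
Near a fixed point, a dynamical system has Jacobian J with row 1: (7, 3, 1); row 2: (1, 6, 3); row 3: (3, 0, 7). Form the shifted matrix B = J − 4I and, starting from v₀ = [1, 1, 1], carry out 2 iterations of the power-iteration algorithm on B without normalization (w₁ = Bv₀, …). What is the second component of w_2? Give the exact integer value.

37

B = J − 4I has rows (3, 3, 1); (1, 2, 3); (3, 0, 3)
w1 = Bv₀ = (7, 6, 6)
w2 = Bw1 = (45, 37, 39)
Requested component of w2: 37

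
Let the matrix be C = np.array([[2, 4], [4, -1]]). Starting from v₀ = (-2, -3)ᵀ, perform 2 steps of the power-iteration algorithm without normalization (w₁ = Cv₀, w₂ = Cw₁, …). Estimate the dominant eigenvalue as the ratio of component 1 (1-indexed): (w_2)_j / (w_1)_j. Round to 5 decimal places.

λ ≈ 3.25000

w1 = Cv₀ = (-16, -5)
w2 = Cw1 = (-52, -59)
Ratio at component: -52 / -16 = 3.25000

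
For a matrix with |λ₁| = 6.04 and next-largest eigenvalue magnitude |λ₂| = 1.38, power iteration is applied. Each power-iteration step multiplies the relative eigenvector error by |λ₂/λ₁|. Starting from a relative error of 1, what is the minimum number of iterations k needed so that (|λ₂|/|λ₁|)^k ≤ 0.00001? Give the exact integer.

8

|λ₂/λ₁| = 1.38/6.04 = 0.22848
Need k ≥ ln(0.00001) / ln(0.22848) = -11.5129 / -1.4763 ≈ 7.798
Smallest integer k satisfying the bound: 8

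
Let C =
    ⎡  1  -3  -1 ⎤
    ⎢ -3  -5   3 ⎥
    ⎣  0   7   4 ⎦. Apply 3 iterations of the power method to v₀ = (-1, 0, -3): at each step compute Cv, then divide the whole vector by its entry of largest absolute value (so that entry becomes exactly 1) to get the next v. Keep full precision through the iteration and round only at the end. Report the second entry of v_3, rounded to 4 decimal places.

Cv0 = (2.00000, -6.00000, -12.00000); divide by -12.00000 → v1 = (-0.16667, 0.50000, 1.00000)
Cv1 = (-2.66667, 1.00000, 7.50000); divide by 7.50000 → v2 = (-0.35556, 0.13333, 1.00000)
Cv2 = (-1.75556, 3.40000, 4.93333); divide by 4.93333 → v3 = (-0.35586, 0.68919, 1.00000)
Requested entry of v3: -306/-444 = 0.6892

0.6892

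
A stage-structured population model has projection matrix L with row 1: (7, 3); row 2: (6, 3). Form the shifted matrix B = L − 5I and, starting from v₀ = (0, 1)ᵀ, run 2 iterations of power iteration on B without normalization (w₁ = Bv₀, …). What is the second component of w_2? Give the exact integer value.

B = L − 5I has rows (2, 3); (6, -2)
w1 = Bv₀ = (2·0 + 3·1; 6·0 + (-2)·1) = (3, -2)
w2 = Bw1 = (2·3 + 3·(-2); 6·3 + (-2)·(-2)) = (0, 22)
Requested component of w2: 22

22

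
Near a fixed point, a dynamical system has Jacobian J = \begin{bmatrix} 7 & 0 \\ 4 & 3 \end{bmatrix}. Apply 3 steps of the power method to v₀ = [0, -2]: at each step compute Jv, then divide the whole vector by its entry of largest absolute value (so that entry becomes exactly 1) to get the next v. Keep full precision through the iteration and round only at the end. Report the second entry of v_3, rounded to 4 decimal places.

1.0000

Jv0 = (0.00000, -6.00000); divide by -6.00000 → v1 = (0.00000, 1.00000)
Jv1 = (0.00000, 3.00000); divide by 3.00000 → v2 = (0.00000, 1.00000)
Jv2 = (0.00000, 3.00000); divide by 3.00000 → v3 = (0.00000, 1.00000)
Requested entry of v3: -54/-54 = 1.0000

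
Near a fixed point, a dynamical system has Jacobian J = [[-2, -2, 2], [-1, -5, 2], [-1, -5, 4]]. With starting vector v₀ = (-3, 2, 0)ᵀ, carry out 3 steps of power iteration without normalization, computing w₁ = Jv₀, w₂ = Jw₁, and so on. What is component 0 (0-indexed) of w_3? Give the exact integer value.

w1 = Jv₀ = ((-2)·(-3) + (-2)·2 + 2·0; (-1)·(-3) + (-5)·2 + 2·0; (-1)·(-3) + (-5)·2 + 4·0) = (2, -7, -7)
w2 = Jw1 = ((-2)·2 + (-2)·(-7) + 2·(-7); (-1)·2 + (-5)·(-7) + 2·(-7); (-1)·2 + (-5)·(-7) + 4·(-7)) = (-4, 19, 5)
w3 = Jw2 = (-20, -81, -71)
The requested component of w3 is -20.

-20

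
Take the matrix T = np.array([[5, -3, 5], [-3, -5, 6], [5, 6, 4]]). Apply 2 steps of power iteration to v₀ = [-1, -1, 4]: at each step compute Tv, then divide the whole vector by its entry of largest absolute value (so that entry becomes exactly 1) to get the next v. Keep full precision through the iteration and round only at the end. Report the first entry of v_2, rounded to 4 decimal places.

0.0629

Tv0 = (18.00000, 32.00000, 5.00000); divide by 32.00000 → v1 = (0.56250, 1.00000, 0.15625)
Tv1 = (0.59375, -5.75000, 9.43750); divide by 9.43750 → v2 = (0.06291, -0.60927, 1.00000)
Requested entry of v2: 19/302 = 0.0629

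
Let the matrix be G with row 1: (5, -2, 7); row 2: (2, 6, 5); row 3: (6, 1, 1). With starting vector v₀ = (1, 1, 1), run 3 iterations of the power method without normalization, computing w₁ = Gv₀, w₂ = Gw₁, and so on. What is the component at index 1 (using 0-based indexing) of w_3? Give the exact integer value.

1393

w1 = Gv₀ = (10, 13, 8)
w2 = Gw1 = (80, 138, 81)
w3 = Gw2 = (691, 1393, 699)
The requested component of w3 is 1393.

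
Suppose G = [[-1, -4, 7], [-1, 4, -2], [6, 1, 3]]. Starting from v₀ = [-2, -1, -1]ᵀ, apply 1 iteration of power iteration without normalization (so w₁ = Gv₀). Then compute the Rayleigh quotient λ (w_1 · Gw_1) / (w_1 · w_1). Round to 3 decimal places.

3.794

w1 = Gv₀ = ((-1)·(-2) + (-4)·(-1) + 7·(-1); (-1)·(-2) + 4·(-1) + (-2)·(-1); 6·(-2) + 1·(-1) + 3·(-1)) = (-1, 0, -16)
Gw1 = (-111, 33, -54)
w1·Gw1 = (-1)·(-111) + 0·33 + (-16)·(-54) = 975; w1·w1 = (-1)·(-1) + 0·0 + (-16)·(-16) = 257
λ ≈ 975/257 = 3.794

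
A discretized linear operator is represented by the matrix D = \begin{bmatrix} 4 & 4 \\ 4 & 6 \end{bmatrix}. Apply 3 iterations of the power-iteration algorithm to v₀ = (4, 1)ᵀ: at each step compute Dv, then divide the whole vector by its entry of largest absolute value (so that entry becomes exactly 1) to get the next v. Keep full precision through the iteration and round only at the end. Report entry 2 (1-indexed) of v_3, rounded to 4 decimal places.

Dv0 = (20.00000, 22.00000); divide by 22.00000 → v1 = (0.90909, 1.00000)
Dv1 = (7.63636, 9.63636); divide by 9.63636 → v2 = (0.79245, 1.00000)
Dv2 = (7.16981, 9.16981); divide by 9.16981 → v3 = (0.78189, 1.00000)
Requested entry of v3: 1944/1944 = 1.0000

1.0000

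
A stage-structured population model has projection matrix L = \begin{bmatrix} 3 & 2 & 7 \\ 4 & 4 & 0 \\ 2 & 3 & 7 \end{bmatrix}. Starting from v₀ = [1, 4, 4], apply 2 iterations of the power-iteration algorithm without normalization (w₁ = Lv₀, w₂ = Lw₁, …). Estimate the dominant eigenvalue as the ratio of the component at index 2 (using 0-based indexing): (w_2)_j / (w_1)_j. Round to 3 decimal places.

w1 = Lv₀ = (39, 20, 42)
w2 = Lw1 = (451, 236, 432)
Ratio at component: 432 / 42 = 10.286

10.286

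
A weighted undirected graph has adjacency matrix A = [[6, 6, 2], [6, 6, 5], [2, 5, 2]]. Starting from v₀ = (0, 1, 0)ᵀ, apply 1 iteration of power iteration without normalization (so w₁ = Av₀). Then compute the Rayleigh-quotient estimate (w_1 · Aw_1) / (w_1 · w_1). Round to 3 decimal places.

w1 = Av₀ = (6, 6, 5)
Aw1 = (82, 97, 52)
w1·Aw1 = 6·82 + 6·97 + 5·52 = 1334; w1·w1 = 6·6 + 6·6 + 5·5 = 97
λ ≈ 1334/97 = 13.753

λ ≈ 13.753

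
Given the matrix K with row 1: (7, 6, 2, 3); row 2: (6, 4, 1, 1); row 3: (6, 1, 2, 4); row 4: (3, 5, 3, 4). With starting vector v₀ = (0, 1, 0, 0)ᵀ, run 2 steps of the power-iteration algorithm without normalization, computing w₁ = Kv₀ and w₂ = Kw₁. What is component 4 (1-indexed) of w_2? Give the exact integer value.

61

w1 = Kv₀ = (6, 4, 1, 5)
w2 = Kw1 = (83, 58, 62, 61)
The requested component of w2 is 61.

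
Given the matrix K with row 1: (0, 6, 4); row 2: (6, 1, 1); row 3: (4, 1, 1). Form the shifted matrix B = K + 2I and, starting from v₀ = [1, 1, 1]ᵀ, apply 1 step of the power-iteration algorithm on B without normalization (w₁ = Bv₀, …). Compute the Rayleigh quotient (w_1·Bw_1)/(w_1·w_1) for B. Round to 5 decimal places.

10.22078

B = K + 2I has rows (2, 6, 4); (6, 3, 1); (4, 1, 3)
w1 = Bv₀ = (2·1 + 6·1 + 4·1; 6·1 + 3·1 + 1·1; 4·1 + 1·1 + 3·1) = (12, 10, 8)
Bw1 = (116, 110, 82)
w1·Bw1 = 3148; w1·w1 = 308; μ ≈ 3148/308 = 10.22078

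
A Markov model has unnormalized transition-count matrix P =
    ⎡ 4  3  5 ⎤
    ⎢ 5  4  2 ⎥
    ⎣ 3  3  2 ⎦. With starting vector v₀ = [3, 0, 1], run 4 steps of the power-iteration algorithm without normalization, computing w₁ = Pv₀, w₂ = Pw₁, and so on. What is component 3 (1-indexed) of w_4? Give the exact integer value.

13567

w1 = Pv₀ = (17, 17, 11)
w2 = Pw1 = (174, 175, 124)
w3 = Pw2 = (1841, 1818, 1295)
w4 = Pw3 = (19293, 19067, 13567)
The requested component of w4 is 13567.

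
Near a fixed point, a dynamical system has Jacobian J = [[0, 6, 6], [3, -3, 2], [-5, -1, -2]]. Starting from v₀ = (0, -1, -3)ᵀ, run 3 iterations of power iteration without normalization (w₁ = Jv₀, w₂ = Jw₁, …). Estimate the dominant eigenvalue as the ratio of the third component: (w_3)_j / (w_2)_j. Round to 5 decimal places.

λ ≈ -2.65138

w1 = Jv₀ = (-24, -3, 7)
w2 = Jw1 = (24, -49, 109)
w3 = Jw2 = (360, 437, -289)
Ratio at component: -289 / 109 = -2.65138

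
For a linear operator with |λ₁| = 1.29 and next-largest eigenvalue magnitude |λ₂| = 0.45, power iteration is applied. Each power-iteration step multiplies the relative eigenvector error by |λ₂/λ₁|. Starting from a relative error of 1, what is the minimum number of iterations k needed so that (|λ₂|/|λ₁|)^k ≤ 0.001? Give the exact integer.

7

|λ₂/λ₁| = 0.45/1.29 = 0.34884
Need k ≥ ln(0.001) / ln(0.34884) = -6.9078 / -1.0531 ≈ 6.559
Smallest integer k satisfying the bound: 7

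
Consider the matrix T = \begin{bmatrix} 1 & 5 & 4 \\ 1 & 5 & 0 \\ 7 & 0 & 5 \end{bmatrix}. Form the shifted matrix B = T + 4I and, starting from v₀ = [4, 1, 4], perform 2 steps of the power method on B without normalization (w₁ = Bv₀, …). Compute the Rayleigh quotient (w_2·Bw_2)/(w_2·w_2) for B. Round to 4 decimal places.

13.1908

B = T + 4I has rows (5, 5, 4); (1, 9, 0); (7, 0, 9)
w1 = Bv₀ = (5·4 + 5·1 + 4·4; 1·4 + 9·1 + 0·4; 7·4 + 0·1 + 9·4) = (41, 13, 64)
w2 = Bw1 = (5·41 + 5·13 + 4·64; 1·41 + 9·13 + 0·64; 7·41 + 0·13 + 9·64) = (526, 158, 863)
Bw2 = (6872, 1948, 11449)
w2·Bw2 = 13802943; w2·w2 = 1046409; μ ≈ 13802943/1046409 = 13.1908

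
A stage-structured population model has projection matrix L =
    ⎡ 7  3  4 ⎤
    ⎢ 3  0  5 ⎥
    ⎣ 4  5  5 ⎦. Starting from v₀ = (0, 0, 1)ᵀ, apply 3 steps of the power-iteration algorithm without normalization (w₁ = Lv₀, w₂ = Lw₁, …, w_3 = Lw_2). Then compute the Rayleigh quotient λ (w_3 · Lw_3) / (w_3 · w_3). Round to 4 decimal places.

λ ≈ 12.5573

w1 = Lv₀ = (7·0 + 3·0 + 4·1; 3·0 + 0·0 + 5·1; 4·0 + 5·0 + 5·1) = (4, 5, 5)
w2 = Lw1 = (7·4 + 3·5 + 4·5; 3·4 + 0·5 + 5·5; 4·4 + 5·5 + 5·5) = (63, 37, 66)
w3 = Lw2 = (816, 519, 767)
Lw3 = (10337, 6283, 9694)
w3·Lw3 = 816·10337 + 519·6283 + 767·9694 = 19131167; w3·w3 = 816·816 + 519·519 + 767·767 = 1523506
λ ≈ 19131167/1523506 = 12.5573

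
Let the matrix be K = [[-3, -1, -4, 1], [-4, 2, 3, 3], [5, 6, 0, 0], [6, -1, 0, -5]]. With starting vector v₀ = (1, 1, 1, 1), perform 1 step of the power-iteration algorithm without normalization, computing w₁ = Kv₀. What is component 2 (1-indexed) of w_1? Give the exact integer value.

4

w1 = Kv₀ = (-7, 4, 11, 0)
The requested component of w1 is 4.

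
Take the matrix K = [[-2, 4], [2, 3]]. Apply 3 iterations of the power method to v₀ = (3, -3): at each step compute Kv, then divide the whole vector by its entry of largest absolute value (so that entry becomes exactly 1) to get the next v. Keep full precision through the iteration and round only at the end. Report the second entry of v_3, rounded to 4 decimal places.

Kv0 = (-18.00000, -3.00000); divide by -18.00000 → v1 = (1.00000, 0.16667)
Kv1 = (-1.33333, 2.50000); divide by 2.50000 → v2 = (-0.53333, 1.00000)
Kv2 = (5.06667, 1.93333); divide by 5.06667 → v3 = (1.00000, 0.38158)
Requested entry of v3: -87/-228 = 0.3816

0.3816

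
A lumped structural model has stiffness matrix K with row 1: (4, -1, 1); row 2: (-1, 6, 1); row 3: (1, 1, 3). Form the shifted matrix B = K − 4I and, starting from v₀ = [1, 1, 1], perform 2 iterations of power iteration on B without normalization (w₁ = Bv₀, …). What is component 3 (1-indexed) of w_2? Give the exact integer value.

1

B = K − 4I has rows (0, -1, 1); (-1, 2, 1); (1, 1, -1)
w1 = Bv₀ = (0·1 + (-1)·1 + 1·1; (-1)·1 + 2·1 + 1·1; 1·1 + 1·1 + (-1)·1) = (0, 2, 1)
w2 = Bw1 = (0·0 + (-1)·2 + 1·1; (-1)·0 + 2·2 + 1·1; 1·0 + 1·2 + (-1)·1) = (-1, 5, 1)
Requested component of w2: 1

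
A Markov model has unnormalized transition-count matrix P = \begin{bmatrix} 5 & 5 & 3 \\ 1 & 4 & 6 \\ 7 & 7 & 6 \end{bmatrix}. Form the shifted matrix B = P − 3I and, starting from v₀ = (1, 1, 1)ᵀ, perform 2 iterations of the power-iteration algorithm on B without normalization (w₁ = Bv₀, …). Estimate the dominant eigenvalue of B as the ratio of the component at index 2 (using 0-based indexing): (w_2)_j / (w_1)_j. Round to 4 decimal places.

10.4118

B = P − 3I has rows (2, 5, 3); (1, 1, 6); (7, 7, 3)
w1 = Bv₀ = (10, 8, 17)
w2 = Bw1 = (111, 120, 177)
Ratio: 177/17 = 10.4118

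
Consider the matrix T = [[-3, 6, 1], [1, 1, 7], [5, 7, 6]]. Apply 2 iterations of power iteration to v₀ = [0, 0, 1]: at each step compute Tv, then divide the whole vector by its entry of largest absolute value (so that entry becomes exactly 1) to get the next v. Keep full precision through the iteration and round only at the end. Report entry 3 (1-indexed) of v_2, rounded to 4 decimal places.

Tv0 = (1.00000, 7.00000, 6.00000); divide by 7.00000 → v1 = (0.14286, 1.00000, 0.85714)
Tv1 = (6.42857, 7.14286, 12.85714); divide by 12.85714 → v2 = (0.50000, 0.55556, 1.00000)
Requested entry of v2: 90/90 = 1.0000

1.0000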